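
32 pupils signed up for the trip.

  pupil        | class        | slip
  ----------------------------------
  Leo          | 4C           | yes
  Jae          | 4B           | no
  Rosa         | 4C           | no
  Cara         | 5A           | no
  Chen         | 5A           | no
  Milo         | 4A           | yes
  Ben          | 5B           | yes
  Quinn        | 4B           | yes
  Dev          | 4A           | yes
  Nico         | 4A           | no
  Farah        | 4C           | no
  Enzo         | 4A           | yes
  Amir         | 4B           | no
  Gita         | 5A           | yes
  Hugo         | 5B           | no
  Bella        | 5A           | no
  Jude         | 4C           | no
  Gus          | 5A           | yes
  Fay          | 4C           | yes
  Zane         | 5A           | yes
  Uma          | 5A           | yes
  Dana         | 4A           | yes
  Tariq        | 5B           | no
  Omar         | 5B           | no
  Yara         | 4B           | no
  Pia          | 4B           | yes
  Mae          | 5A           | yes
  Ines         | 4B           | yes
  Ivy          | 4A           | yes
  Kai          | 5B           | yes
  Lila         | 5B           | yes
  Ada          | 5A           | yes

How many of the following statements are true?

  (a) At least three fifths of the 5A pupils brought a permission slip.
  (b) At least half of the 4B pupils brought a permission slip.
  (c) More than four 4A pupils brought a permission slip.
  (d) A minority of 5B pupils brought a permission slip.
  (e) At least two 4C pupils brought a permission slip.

(a) 5A: |A| = 9, |A ∩ B| = 6; needs |A ∩ B| / |A| ≥ 3/5 — true.
(b) 4B: |A| = 6, |A ∩ B| = 3; needs |A ∩ B| ≥ |A ∖ B| — true.
(c) 4A: |A| = 6, |A ∩ B| = 5; needs |A ∩ B| > 4 — true.
(d) 5B: |A| = 6, |A ∩ B| = 3; needs |A ∩ B| < |A ∖ B| — false.
(e) 4C: |A| = 5, |A ∩ B| = 2; needs |A ∩ B| ≥ 2 — true.

4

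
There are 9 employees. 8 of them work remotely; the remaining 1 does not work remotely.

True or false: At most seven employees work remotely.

False

The determiner here denotes the relation: |A ∩ B| ≤ 7.
|A| = 9, |A ∩ B| = 8, |A ∖ B| = 1.
|A ∩ B| = 8, so the statement is false.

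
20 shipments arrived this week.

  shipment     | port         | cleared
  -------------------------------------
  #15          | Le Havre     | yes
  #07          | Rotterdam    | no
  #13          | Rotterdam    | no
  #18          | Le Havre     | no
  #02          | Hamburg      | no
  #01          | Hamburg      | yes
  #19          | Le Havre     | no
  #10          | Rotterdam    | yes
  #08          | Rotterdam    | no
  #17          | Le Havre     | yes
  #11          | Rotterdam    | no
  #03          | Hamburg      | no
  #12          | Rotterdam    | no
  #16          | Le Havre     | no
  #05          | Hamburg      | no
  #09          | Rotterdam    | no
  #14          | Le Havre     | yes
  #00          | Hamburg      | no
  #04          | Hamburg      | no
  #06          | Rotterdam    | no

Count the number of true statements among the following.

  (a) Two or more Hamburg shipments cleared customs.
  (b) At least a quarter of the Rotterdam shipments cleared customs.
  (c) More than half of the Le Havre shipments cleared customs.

(a) Hamburg: |A| = 6, |A ∩ B| = 1; needs |A ∩ B| ≥ 2 — false.
(b) Rotterdam: |A| = 8, |A ∩ B| = 1; needs |A ∩ B| / |A| ≥ 1/4 — false.
(c) Le Havre: |A| = 6, |A ∩ B| = 3; needs |A ∩ B| > |A ∖ B| — false.

0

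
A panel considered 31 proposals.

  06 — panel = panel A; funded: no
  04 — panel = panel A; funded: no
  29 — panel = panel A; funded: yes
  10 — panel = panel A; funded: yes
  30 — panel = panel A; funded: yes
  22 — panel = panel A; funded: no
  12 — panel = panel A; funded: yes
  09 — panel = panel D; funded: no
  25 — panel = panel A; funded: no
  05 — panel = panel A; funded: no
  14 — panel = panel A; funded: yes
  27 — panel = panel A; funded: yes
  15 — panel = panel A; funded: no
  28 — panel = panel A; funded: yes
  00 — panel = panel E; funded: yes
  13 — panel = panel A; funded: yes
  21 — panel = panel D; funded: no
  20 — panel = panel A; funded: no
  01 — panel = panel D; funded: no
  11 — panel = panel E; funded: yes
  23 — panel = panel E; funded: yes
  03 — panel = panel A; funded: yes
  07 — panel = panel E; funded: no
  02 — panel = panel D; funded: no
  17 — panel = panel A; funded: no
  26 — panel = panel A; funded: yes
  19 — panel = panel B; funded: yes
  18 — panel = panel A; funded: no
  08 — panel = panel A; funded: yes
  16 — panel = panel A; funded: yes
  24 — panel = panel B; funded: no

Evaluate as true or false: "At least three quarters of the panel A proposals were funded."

'At least three quarters of the panel A proposals were funded' holds iff |A ∩ B| / |A| ≥ 3/4.
|A| = 21, |A ∩ B| = 12, |A ∖ B| = 9.
|A ∩ B|/|A| = 12/21, so the statement is false.

False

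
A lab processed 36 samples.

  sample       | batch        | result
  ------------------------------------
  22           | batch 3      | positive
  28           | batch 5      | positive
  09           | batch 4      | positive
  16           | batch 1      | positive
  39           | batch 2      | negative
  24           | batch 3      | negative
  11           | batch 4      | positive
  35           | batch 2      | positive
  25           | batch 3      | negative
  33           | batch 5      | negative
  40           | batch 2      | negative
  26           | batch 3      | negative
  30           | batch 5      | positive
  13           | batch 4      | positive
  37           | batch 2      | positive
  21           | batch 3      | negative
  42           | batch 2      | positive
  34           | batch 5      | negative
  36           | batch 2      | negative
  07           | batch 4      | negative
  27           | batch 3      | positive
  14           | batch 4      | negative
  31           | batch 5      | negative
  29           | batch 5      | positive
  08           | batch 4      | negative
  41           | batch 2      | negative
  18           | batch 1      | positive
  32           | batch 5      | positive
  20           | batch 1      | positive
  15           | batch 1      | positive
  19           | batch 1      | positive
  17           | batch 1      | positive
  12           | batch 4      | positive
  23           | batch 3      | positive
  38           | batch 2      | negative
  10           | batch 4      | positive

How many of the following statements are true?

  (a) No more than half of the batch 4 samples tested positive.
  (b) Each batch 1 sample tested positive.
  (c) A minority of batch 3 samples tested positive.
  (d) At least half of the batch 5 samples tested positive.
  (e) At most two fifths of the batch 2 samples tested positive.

4

(a) batch 4: |A| = 8, |A ∩ B| = 5; needs |A ∩ B| ≤ |A ∖ B| — false.
(b) batch 1: |A| = 6, |A ∩ B| = 6; needs A ⊆ B, i.e. every element of A is in B (|A ∖ B| = 0) — true.
(c) batch 3: |A| = 7, |A ∩ B| = 3; needs |A ∩ B| < |A ∖ B| — true.
(d) batch 5: |A| = 7, |A ∩ B| = 4; needs |A ∩ B| ≥ |A ∖ B| — true.
(e) batch 2: |A| = 8, |A ∩ B| = 3; needs |A ∩ B| / |A| ≤ 2/5 — true.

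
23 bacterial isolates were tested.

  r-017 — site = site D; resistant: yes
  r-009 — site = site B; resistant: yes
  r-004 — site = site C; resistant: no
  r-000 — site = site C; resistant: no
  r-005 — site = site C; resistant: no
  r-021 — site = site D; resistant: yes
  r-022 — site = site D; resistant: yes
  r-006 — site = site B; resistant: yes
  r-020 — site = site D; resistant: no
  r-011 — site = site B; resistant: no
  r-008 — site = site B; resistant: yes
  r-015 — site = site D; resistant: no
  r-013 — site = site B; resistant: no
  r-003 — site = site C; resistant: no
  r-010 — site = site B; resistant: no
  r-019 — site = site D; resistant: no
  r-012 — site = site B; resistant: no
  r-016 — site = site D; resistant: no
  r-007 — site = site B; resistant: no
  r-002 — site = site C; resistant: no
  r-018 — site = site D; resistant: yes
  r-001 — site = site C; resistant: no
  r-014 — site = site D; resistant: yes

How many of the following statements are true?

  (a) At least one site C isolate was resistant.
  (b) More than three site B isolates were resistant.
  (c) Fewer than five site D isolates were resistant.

0

(a) site C: |A| = 6, |A ∩ B| = 0; needs A ∩ B ≠ ∅ (|A ∩ B| ≥ 1) — false.
(b) site B: |A| = 8, |A ∩ B| = 3; needs |A ∩ B| > 3 — false.
(c) site D: |A| = 9, |A ∩ B| = 5; needs |A ∩ B| < 5 — false.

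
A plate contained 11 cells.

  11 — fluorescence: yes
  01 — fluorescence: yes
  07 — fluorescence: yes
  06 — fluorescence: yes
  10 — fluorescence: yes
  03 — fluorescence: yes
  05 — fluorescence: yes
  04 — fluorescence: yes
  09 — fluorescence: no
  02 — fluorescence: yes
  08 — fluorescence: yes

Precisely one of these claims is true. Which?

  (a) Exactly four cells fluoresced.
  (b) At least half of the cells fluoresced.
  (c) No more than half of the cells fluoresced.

|A| = 11, |A ∩ B| = 10, |A ∖ B| = 1.
(a) requires |A ∩ B| = 4: false.
(b) requires |A ∩ B| ≥ |A ∖ B|: true.
(c) requires |A ∩ B| ≤ |A ∖ B|: false.

(b)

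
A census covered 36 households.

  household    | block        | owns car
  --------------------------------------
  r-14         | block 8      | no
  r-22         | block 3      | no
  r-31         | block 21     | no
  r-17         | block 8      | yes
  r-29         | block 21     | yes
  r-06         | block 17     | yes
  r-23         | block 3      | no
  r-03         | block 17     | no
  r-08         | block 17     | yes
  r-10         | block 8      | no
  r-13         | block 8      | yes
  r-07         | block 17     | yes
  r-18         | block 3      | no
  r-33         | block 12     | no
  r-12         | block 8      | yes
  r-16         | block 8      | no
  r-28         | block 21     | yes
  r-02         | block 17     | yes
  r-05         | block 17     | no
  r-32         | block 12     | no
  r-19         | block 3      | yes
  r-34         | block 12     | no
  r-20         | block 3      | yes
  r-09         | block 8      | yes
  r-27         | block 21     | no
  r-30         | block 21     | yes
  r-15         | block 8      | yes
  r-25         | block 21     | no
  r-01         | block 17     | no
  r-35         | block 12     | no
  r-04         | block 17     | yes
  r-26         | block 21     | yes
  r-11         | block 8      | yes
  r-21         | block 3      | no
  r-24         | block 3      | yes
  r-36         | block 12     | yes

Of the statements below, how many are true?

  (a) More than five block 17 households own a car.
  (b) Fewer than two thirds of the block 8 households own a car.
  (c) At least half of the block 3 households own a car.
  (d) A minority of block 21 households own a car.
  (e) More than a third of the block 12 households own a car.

(a) block 17: |A| = 8, |A ∩ B| = 5; needs |A ∩ B| > 5 — false.
(b) block 8: |A| = 9, |A ∩ B| = 6; needs |A ∩ B| / |A| < 2/3 — false.
(c) block 3: |A| = 7, |A ∩ B| = 3; needs |A ∩ B| ≥ |A ∖ B| — false.
(d) block 21: |A| = 7, |A ∩ B| = 4; needs |A ∩ B| < |A ∖ B| — false.
(e) block 12: |A| = 5, |A ∩ B| = 1; needs |A ∩ B| / |A| > 1/3 — false.

0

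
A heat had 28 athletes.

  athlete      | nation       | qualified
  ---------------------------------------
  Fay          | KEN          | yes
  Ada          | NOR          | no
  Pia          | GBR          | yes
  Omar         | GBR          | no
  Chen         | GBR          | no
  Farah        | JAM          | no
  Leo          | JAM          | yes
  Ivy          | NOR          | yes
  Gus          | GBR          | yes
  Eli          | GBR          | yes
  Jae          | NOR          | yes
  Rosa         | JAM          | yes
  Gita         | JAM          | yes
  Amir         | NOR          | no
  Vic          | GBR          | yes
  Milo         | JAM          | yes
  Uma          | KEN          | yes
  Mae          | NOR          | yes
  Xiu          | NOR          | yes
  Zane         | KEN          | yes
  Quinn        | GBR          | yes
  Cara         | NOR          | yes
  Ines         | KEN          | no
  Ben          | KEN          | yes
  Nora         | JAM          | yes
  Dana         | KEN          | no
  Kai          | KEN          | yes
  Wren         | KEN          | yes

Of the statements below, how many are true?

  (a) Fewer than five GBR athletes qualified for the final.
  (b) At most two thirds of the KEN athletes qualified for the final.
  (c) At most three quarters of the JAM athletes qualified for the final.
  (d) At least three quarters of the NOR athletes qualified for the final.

(a) GBR: |A| = 7, |A ∩ B| = 5; needs |A ∩ B| < 5 — false.
(b) KEN: |A| = 8, |A ∩ B| = 6; needs |A ∩ B| / |A| ≤ 2/3 — false.
(c) JAM: |A| = 6, |A ∩ B| = 5; needs |A ∩ B| / |A| ≤ 3/4 — false.
(d) NOR: |A| = 7, |A ∩ B| = 5; needs |A ∩ B| / |A| ≥ 3/4 — false.

0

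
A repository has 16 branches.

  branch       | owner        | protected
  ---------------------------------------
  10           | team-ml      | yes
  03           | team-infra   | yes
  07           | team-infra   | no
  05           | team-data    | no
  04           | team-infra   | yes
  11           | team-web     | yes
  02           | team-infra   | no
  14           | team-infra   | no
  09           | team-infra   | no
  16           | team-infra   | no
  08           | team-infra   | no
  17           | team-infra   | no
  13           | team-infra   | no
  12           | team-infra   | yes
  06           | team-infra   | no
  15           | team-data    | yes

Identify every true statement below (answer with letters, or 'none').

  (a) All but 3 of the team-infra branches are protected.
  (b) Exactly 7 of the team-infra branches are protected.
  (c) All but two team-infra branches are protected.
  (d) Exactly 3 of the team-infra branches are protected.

(d)

|A| = 12, |A ∩ B| = 3, |A ∖ B| = 9.
(a) |A ∖ B| = 3: fails.
(b) |A ∩ B| = 7: fails.
(c) |A ∖ B| = 2: fails.
(d) |A ∩ B| = 3: holds.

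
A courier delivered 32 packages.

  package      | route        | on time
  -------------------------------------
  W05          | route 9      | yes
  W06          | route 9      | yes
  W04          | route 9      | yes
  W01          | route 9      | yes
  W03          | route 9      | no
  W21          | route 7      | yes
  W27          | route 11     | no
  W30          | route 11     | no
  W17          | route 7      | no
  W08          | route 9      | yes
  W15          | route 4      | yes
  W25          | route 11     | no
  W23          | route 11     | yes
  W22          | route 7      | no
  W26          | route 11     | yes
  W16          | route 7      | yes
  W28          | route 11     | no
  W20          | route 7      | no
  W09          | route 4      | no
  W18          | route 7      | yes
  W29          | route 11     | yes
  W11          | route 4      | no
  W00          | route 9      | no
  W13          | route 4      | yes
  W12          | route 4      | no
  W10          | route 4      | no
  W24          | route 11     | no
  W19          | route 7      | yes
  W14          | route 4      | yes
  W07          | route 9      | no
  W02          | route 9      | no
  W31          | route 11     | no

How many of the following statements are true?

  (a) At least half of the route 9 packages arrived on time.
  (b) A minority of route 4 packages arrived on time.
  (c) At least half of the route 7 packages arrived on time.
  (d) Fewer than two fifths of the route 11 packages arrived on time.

(a) route 9: |A| = 9, |A ∩ B| = 5; needs |A ∩ B| ≥ |A ∖ B| — true.
(b) route 4: |A| = 7, |A ∩ B| = 3; needs |A ∩ B| < |A ∖ B| — true.
(c) route 7: |A| = 7, |A ∩ B| = 4; needs |A ∩ B| ≥ |A ∖ B| — true.
(d) route 11: |A| = 9, |A ∩ B| = 3; needs |A ∩ B| / |A| < 2/5 — true.

4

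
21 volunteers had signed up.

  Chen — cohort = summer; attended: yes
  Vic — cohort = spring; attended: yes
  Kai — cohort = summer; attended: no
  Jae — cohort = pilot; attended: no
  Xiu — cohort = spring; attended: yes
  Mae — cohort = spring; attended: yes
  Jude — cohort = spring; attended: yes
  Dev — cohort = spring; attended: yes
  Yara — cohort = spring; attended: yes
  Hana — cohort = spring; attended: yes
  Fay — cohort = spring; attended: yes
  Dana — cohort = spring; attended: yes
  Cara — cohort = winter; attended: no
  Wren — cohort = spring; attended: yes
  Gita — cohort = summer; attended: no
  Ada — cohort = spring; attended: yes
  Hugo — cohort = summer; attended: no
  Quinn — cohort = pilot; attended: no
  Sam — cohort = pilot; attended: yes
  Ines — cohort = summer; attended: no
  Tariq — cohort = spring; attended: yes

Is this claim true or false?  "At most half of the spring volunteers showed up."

The determiner here denotes the relation: |A ∩ B| ≤ |A ∖ B|.
A (the restrictor) = {Vic, Xiu, Mae, Jude, Dev, Yara, Hana, Fay, Dana, Wren, Ada, Tariq}, |A| = 12.
A ∩ B = {Vic, Xiu, Mae, Jude, Dev, Yara, Hana, Fay, Dana, Wren, Ada, Tariq}, so |A ∩ B| = 12.
A ∖ B = {}, so |A ∖ B| = 0.
12 > 0, so the statement is false.

False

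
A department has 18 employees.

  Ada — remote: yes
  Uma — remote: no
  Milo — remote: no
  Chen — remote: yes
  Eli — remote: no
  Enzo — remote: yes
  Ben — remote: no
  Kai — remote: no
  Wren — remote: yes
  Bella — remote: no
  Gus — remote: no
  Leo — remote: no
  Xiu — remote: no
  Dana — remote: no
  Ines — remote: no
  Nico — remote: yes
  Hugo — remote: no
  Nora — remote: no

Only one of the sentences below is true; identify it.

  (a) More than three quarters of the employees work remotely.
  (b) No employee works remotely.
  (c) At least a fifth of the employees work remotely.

|A| = 18, |A ∩ B| = 5, |A ∖ B| = 13.
(a) requires |A ∩ B| / |A| > 3/4: false.
(b) requires A ∩ B = ∅ (|A ∩ B| = 0): false.
(c) requires |A ∩ B| / |A| ≥ 1/5: true.

(c)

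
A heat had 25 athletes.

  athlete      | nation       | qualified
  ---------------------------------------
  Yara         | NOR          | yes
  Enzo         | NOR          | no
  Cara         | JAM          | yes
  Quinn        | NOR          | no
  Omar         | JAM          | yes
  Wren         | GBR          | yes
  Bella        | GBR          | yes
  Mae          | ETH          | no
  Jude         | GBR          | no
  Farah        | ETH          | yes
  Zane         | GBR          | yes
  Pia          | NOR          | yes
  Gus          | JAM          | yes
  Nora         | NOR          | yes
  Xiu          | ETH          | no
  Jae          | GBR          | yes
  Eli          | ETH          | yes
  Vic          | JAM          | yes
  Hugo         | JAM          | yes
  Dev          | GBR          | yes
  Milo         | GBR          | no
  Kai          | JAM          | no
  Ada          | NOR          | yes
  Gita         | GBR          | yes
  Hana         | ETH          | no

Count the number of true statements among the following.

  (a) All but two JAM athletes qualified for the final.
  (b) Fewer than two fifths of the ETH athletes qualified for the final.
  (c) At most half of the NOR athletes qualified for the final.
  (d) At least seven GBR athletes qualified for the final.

0

(a) JAM: |A| = 6, |A ∩ B| = 5; needs |A ∖ B| = 2 — false.
(b) ETH: |A| = 5, |A ∩ B| = 2; needs |A ∩ B| / |A| < 2/5 — false.
(c) NOR: |A| = 6, |A ∩ B| = 4; needs |A ∩ B| ≤ |A ∖ B| — false.
(d) GBR: |A| = 8, |A ∩ B| = 6; needs |A ∩ B| ≥ 7 — false.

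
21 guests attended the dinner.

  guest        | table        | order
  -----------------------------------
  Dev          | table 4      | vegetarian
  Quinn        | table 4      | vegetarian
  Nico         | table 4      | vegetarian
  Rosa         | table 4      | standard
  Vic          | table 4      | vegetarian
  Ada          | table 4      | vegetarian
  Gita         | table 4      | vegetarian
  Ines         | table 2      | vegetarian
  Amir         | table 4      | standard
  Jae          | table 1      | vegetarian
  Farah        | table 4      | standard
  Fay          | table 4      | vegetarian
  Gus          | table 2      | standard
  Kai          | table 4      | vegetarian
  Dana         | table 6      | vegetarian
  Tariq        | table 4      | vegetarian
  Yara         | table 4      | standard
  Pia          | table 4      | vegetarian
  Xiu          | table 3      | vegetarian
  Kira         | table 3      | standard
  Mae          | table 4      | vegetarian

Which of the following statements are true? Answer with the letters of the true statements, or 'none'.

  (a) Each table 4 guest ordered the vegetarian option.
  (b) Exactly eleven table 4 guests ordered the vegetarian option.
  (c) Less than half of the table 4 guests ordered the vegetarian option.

|A| = 15, |A ∩ B| = 11, |A ∖ B| = 4.
(a) A ⊆ B, i.e. every element of A is in B (|A ∖ B| = 0): fails.
(b) |A ∩ B| = 11: holds.
(c) |A ∩ B| < |A ∖ B|: fails.

(b)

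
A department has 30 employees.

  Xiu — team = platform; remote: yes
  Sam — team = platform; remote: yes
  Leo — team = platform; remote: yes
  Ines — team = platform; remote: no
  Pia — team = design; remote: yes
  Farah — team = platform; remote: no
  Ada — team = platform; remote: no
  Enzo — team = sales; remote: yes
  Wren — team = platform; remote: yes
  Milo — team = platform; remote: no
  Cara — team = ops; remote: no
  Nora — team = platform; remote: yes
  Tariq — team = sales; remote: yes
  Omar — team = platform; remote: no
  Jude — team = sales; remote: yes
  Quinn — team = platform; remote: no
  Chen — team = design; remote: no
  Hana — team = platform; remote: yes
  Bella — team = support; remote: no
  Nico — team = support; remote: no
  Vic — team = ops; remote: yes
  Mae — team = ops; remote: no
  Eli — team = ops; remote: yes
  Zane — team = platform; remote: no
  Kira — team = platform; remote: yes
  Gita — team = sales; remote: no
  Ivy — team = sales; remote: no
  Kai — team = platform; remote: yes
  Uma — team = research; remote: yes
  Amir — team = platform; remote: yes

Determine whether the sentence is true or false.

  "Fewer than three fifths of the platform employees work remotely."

The determiner here denotes the relation: |A ∩ B| / |A| < 3/5.
|A| = 16, |A ∩ B| = 9, |A ∖ B| = 7.
|A ∩ B|/|A| = 9/16, so the statement is true.

True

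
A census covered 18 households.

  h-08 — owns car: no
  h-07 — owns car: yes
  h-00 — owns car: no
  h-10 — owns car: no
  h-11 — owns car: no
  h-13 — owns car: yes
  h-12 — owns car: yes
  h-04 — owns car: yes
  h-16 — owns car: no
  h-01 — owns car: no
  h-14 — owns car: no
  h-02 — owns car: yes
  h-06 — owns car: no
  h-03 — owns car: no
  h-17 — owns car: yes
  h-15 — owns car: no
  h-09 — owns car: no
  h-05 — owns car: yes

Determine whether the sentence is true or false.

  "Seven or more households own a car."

The determiner here denotes the relation: |A ∩ B| ≥ 7.
|A| = 18, |A ∩ B| = 7, |A ∖ B| = 11.
|A ∩ B| = 7, so the statement is true.

True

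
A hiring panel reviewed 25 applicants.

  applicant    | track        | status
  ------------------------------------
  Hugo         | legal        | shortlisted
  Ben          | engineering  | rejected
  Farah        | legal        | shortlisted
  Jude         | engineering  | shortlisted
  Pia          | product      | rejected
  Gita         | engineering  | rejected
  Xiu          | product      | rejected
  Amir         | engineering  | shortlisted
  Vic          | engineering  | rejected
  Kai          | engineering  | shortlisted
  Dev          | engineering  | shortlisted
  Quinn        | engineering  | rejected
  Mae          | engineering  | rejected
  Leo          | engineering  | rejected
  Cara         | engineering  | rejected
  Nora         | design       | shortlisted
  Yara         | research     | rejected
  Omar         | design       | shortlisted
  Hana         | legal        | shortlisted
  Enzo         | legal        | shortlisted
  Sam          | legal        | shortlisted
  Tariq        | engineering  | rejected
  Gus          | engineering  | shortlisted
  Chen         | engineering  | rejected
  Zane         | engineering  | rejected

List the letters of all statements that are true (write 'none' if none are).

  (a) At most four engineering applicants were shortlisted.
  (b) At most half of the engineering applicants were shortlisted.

|A| = 15, |A ∩ B| = 5, |A ∖ B| = 10.
(a) |A ∩ B| ≤ 4: fails.
(b) |A ∩ B| ≤ |A ∖ B|: holds.

(b)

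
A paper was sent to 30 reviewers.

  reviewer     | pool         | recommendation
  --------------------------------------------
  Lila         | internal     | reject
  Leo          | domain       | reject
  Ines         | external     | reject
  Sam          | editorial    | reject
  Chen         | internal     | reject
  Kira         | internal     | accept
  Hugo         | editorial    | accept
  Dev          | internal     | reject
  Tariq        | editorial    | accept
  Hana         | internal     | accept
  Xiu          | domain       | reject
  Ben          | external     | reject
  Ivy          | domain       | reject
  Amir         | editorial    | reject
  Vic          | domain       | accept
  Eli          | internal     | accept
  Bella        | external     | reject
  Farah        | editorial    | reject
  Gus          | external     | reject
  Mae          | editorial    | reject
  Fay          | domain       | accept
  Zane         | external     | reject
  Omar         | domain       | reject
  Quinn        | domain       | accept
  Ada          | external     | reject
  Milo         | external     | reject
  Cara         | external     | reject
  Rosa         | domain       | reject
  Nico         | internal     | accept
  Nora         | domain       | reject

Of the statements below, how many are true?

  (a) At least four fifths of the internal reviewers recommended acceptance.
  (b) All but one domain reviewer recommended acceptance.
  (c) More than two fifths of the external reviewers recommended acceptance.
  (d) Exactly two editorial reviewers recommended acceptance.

1

(a) internal: |A| = 7, |A ∩ B| = 4; needs |A ∩ B| / |A| ≥ 4/5 — false.
(b) domain: |A| = 9, |A ∩ B| = 3; needs |A ∖ B| = 1 — false.
(c) external: |A| = 8, |A ∩ B| = 0; needs |A ∩ B| / |A| > 2/5 — false.
(d) editorial: |A| = 6, |A ∩ B| = 2; needs |A ∩ B| = 2 — true.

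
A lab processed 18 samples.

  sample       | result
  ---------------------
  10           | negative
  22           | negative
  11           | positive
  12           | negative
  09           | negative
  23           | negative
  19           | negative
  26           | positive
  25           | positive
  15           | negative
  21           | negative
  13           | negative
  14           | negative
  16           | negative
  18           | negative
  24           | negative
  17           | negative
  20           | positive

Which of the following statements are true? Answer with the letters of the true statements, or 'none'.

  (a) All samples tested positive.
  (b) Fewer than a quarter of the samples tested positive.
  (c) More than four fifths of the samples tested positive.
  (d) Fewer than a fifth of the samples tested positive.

|A| = 18, |A ∩ B| = 4, |A ∖ B| = 14.
(a) A ⊆ B, i.e. every element of A is in B (|A ∖ B| = 0): fails.
(b) |A ∩ B| / |A| < 1/4: holds.
(c) |A ∩ B| / |A| > 4/5: fails.
(d) |A ∩ B| / |A| < 1/5: fails.

(b)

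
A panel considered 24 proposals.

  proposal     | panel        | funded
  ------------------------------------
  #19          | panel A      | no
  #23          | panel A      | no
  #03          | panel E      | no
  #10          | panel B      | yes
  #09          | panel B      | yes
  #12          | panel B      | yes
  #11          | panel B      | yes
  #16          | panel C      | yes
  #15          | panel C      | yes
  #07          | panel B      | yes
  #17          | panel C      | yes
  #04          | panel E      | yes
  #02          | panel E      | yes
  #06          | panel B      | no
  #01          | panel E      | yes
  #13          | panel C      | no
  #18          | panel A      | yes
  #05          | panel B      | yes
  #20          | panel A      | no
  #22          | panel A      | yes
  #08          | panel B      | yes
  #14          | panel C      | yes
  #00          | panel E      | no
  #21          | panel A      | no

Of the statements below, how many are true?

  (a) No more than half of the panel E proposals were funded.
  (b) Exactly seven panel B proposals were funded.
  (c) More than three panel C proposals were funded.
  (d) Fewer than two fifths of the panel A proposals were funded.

(a) panel E: |A| = 5, |A ∩ B| = 3; needs |A ∩ B| ≤ |A ∖ B| — false.
(b) panel B: |A| = 8, |A ∩ B| = 7; needs |A ∩ B| = 7 — true.
(c) panel C: |A| = 5, |A ∩ B| = 4; needs |A ∩ B| > 3 — true.
(d) panel A: |A| = 6, |A ∩ B| = 2; needs |A ∩ B| / |A| < 2/5 — true.

3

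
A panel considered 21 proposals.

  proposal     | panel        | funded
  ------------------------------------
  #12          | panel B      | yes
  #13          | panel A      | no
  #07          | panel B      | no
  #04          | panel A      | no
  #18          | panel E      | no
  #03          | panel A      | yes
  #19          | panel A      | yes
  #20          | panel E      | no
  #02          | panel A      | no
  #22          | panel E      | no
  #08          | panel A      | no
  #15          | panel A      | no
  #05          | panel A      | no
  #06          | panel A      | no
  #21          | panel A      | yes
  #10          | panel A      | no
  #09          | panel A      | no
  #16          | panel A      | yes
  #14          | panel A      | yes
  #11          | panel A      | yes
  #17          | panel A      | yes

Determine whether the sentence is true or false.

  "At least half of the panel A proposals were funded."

'At least half of the panel A proposals were funded' holds iff |A ∩ B| ≥ |A ∖ B|.
|A| = 16, |A ∩ B| = 7, |A ∖ B| = 9.
7 < 9, so the statement is false.

False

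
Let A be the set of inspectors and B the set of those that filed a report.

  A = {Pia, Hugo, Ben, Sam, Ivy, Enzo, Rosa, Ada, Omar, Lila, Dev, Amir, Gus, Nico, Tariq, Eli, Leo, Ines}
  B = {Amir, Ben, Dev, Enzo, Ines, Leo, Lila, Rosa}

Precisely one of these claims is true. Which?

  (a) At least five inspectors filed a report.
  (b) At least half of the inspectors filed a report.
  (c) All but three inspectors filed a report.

(a)

|A| = 18, |A ∩ B| = 8, |A ∖ B| = 10.
(a) requires |A ∩ B| ≥ 5: true.
(b) requires |A ∩ B| ≥ |A ∖ B|: false.
(c) requires |A ∖ B| = 3: false.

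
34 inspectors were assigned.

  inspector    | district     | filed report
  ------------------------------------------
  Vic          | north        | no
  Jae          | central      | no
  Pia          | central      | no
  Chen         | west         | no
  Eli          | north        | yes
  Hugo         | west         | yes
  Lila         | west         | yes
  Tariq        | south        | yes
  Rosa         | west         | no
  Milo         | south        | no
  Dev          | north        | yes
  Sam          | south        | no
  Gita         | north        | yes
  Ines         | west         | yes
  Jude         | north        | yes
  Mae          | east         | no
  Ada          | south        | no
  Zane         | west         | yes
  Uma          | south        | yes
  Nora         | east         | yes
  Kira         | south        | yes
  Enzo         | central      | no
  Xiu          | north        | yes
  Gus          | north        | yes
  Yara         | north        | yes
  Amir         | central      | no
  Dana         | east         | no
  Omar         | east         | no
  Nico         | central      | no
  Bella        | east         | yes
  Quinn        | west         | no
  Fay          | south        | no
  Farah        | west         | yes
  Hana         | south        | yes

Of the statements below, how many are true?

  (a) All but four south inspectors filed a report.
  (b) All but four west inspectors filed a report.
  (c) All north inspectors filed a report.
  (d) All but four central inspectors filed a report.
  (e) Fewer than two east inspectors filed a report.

1

(a) south: |A| = 8, |A ∩ B| = 4; needs |A ∖ B| = 4 — true.
(b) west: |A| = 8, |A ∩ B| = 5; needs |A ∖ B| = 4 — false.
(c) north: |A| = 8, |A ∩ B| = 7; needs A ⊆ B, i.e. every element of A is in B (|A ∖ B| = 0) — false.
(d) central: |A| = 5, |A ∩ B| = 0; needs |A ∖ B| = 4 — false.
(e) east: |A| = 5, |A ∩ B| = 2; needs |A ∩ B| < 2 — false.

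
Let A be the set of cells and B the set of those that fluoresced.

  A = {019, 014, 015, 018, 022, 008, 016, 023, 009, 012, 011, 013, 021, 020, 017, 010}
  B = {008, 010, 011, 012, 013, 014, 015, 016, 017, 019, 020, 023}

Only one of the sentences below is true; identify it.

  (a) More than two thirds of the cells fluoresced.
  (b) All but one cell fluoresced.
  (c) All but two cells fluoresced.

(a)

|A| = 16, |A ∩ B| = 12, |A ∖ B| = 4.
(a) requires |A ∩ B| / |A| > 2/3: true.
(b) requires |A ∖ B| = 1: false.
(c) requires |A ∖ B| = 2: false.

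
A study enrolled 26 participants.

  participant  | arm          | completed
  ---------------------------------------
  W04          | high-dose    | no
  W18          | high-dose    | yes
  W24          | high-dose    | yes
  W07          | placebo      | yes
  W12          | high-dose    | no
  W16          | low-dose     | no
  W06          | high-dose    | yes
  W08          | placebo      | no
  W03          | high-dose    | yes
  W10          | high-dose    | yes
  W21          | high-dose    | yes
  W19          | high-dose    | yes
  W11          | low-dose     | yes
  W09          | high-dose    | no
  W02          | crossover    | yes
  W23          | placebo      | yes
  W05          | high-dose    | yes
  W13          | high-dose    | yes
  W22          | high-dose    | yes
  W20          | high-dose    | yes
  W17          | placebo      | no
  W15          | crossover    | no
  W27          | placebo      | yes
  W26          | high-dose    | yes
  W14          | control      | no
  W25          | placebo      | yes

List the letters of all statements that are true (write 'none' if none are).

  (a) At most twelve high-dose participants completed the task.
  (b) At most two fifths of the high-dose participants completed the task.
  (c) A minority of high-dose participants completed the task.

|A| = 15, |A ∩ B| = 12, |A ∖ B| = 3.
(a) |A ∩ B| ≤ 12: holds.
(b) |A ∩ B| / |A| ≤ 2/5: fails.
(c) |A ∩ B| < |A ∖ B|: fails.

(a)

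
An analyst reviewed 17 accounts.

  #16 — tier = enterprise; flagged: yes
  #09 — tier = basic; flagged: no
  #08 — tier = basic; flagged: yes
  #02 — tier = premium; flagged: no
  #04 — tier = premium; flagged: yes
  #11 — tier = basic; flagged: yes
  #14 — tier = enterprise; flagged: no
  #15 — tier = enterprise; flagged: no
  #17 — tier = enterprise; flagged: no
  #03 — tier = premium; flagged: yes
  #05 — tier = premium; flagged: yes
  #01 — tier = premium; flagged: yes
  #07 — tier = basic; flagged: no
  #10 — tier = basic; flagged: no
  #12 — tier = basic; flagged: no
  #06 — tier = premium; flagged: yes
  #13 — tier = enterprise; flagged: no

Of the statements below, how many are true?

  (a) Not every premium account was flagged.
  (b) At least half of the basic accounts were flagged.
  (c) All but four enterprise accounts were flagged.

(a) premium: |A| = 6, |A ∩ B| = 5; needs A ⊄ B (|A ∖ B| ≥ 1) — true.
(b) basic: |A| = 6, |A ∩ B| = 2; needs |A ∩ B| ≥ |A ∖ B| — false.
(c) enterprise: |A| = 5, |A ∩ B| = 1; needs |A ∖ B| = 4 — true.

2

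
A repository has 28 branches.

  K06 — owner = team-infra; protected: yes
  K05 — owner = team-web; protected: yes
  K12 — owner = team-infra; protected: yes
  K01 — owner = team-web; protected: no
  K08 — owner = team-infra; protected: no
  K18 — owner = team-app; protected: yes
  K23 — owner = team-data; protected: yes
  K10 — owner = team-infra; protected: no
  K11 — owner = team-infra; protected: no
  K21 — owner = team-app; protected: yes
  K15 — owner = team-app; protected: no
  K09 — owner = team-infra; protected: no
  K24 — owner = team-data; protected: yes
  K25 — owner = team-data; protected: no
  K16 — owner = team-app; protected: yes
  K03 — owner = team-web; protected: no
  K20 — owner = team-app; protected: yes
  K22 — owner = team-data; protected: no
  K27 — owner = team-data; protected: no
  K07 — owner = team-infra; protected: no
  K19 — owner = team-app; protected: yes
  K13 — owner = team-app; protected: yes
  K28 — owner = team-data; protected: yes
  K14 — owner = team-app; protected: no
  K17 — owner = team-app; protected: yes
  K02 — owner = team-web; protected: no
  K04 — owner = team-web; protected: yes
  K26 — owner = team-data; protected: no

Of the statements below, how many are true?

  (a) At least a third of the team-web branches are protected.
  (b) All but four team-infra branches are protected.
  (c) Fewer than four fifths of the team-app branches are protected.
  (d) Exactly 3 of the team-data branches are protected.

(a) team-web: |A| = 5, |A ∩ B| = 2; needs |A ∩ B| / |A| ≥ 1/3 — true.
(b) team-infra: |A| = 7, |A ∩ B| = 2; needs |A ∖ B| = 4 — false.
(c) team-app: |A| = 9, |A ∩ B| = 7; needs |A ∩ B| / |A| < 4/5 — true.
(d) team-data: |A| = 7, |A ∩ B| = 3; needs |A ∩ B| = 3 — true.

3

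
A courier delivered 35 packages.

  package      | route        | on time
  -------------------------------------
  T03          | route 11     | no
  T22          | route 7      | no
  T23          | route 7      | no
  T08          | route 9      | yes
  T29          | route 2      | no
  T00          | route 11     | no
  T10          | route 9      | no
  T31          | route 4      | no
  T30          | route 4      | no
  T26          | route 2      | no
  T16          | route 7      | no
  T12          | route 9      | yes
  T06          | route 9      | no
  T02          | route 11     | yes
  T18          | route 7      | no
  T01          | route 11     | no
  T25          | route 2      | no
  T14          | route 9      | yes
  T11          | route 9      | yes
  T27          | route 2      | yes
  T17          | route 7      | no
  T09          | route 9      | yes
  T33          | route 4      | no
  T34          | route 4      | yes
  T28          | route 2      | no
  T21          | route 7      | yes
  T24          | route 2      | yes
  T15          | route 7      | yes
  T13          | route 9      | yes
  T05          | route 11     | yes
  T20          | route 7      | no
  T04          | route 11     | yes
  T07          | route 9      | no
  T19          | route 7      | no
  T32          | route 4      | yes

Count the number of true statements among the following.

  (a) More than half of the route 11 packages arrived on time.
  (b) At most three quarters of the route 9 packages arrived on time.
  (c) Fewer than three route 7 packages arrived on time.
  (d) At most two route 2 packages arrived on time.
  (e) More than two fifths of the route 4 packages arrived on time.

(a) route 11: |A| = 6, |A ∩ B| = 3; needs |A ∩ B| > |A ∖ B| — false.
(b) route 9: |A| = 9, |A ∩ B| = 6; needs |A ∩ B| / |A| ≤ 3/4 — true.
(c) route 7: |A| = 9, |A ∩ B| = 2; needs |A ∩ B| < 3 — true.
(d) route 2: |A| = 6, |A ∩ B| = 2; needs |A ∩ B| ≤ 2 — true.
(e) route 4: |A| = 5, |A ∩ B| = 2; needs |A ∩ B| / |A| > 2/5 — false.

3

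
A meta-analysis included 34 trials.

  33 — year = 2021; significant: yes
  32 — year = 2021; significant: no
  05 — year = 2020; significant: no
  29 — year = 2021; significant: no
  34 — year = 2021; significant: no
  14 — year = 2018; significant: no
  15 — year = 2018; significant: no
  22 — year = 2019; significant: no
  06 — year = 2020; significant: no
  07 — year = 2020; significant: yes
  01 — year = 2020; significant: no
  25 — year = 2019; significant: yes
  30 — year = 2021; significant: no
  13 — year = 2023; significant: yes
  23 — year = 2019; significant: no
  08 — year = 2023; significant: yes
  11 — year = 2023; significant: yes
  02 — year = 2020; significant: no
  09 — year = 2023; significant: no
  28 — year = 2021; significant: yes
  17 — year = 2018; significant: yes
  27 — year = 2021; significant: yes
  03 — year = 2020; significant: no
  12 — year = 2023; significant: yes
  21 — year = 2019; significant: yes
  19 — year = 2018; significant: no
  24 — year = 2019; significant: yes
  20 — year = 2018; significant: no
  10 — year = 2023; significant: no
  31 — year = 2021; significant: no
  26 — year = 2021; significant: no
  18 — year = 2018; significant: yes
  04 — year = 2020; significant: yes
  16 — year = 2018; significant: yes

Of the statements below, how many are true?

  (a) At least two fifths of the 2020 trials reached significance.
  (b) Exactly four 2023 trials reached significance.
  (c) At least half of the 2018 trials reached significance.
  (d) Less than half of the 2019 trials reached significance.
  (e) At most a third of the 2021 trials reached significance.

(a) 2020: |A| = 7, |A ∩ B| = 2; needs |A ∩ B| / |A| ≥ 2/5 — false.
(b) 2023: |A| = 6, |A ∩ B| = 4; needs |A ∩ B| = 4 — true.
(c) 2018: |A| = 7, |A ∩ B| = 3; needs |A ∩ B| ≥ |A ∖ B| — false.
(d) 2019: |A| = 5, |A ∩ B| = 3; needs |A ∩ B| < |A ∖ B| — false.
(e) 2021: |A| = 9, |A ∩ B| = 3; needs |A ∩ B| / |A| ≤ 1/3 — true.

2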